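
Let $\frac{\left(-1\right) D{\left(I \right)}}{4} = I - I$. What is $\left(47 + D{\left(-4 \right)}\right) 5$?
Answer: $235$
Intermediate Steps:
$D{\left(I \right)} = 0$ ($D{\left(I \right)} = - 4 \left(I - I\right) = \left(-4\right) 0 = 0$)
$\left(47 + D{\left(-4 \right)}\right) 5 = \left(47 + 0\right) 5 = 47 \cdot 5 = 235$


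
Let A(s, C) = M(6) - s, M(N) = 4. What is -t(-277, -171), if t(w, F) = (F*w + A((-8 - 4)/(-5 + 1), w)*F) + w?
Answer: -46919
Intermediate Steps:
A(s, C) = 4 - s
t(w, F) = F + w + F*w (t(w, F) = (F*w + (4 - (-8 - 4)/(-5 + 1))*F) + w = (F*w + (4 - (-12)/(-4))*F) + w = (F*w + (4 - (-12)*(-1)/4)*F) + w = (F*w + (4 - 1*3)*F) + w = (F*w + (4 - 3)*F) + w = (F*w + 1*F) + w = (F*w + F) + w = (F + F*w) + w = F + w + F*w)
-t(-277, -171) = -(-171 - 277 - 171*(-277)) = -(-171 - 277 + 47367) = -1*46919 = -46919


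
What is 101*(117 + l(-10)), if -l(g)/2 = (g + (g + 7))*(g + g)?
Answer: -40703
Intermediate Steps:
l(g) = -4*g*(7 + 2*g) (l(g) = -2*(g + (g + 7))*(g + g) = -2*(g + (7 + g))*2*g = -2*(7 + 2*g)*2*g = -4*g*(7 + 2*g))
101*(117 + l(-10)) = 101*(117 - 4*(-10)*(7 + 2*(-10))) = 101*(117 - 4*(-10)*(7 - 20)) = 101*(117 - 4*(-10)*(-13)) = 101*(117 - 520) = 101*(-403) = -40703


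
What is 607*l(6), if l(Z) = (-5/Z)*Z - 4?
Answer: -5463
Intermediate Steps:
l(Z) = -9 (l(Z) = -5 - 4 = -9)
607*l(6) = 607*(-9) = -5463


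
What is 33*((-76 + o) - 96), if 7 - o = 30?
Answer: -6435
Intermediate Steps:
o = -23 (o = 7 - 1*30 = 7 - 30 = -23)
33*((-76 + o) - 96) = 33*((-76 - 23) - 96) = 33*(-99 - 96) = 33*(-195) = -6435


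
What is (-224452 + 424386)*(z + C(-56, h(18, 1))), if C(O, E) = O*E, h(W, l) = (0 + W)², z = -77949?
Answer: -19212257862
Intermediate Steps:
h(W, l) = W²
C(O, E) = E*O
(-224452 + 424386)*(z + C(-56, h(18, 1))) = (-224452 + 424386)*(-77949 + 18²*(-56)) = 199934*(-77949 + 324*(-56)) = 199934*(-77949 - 18144) = 199934*(-96093) = -19212257862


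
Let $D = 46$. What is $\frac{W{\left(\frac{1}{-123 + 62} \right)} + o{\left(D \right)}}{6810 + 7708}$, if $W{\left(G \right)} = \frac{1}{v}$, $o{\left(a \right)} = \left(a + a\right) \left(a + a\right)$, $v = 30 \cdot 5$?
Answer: $\frac{1269601}{2177700} \approx 0.583$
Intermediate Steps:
$v = 150$
$o{\left(a \right)} = 4 a^{2}$ ($o{\left(a \right)} = 2 a 2 a = 4 a^{2}$)
$W{\left(G \right)} = \frac{1}{150}$
$\frac{W{\left(\frac{1}{-123 + 62} \right)} + o{\left(D \right)}}{6810 + 7708} = \frac{\frac{1}{150} + 4 \cdot 46^{2}}{6810 + 7708} = \frac{\frac{1}{150} + 4 \cdot 2116}{14518} = \left(\frac{1}{150} + 8464\right) \frac{1}{14518} = \frac{1269601}{150} \cdot \frac{1}{14518} = \frac{1269601}{2177700}$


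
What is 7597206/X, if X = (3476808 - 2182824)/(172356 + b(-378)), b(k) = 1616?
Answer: 18356960031/17972 ≈ 1.0214e+6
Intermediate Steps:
X = 323496/43493 (X = (3476808 - 2182824)/(172356 + 1616) = 1293984/173972 = 1293984*(1/173972) = 323496/43493 ≈ 7.4379)
7597206/X = 7597206/(323496/43493) = 7597206*(43493/323496) = 18356960031/17972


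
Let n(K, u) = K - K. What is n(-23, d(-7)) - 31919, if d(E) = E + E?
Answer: -31919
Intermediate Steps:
d(E) = 2*E
n(K, u) = 0
n(-23, d(-7)) - 31919 = 0 - 31919 = -31919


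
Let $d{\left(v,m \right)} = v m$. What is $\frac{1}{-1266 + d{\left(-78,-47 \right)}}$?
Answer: $\frac{1}{2400} \approx 0.00041667$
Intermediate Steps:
$d{\left(v,m \right)} = m v$
$\frac{1}{-1266 + d{\left(-78,-47 \right)}} = \frac{1}{-1266 - -3666} = \frac{1}{-1266 + 3666} = \frac{1}{2400}$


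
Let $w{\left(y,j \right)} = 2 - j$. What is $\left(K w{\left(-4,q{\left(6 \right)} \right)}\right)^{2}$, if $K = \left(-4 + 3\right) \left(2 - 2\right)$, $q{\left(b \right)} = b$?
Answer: $0$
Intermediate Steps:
$K = 0$ ($K = \left(-1\right) 0 = 0$)
$\left(K w{\left(-4,q{\left(6 \right)} \right)}\right)^{2} = \left(0 \left(2 - 6\right)\right)^{2} = \left(0 \left(-4\right)\right)^{2} = 0^{2} = 0$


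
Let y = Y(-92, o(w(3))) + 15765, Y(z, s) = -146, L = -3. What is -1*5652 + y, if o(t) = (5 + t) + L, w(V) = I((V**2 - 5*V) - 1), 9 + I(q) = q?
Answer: 9967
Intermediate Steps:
I(q) = -9 + q
w(V) = -10 + V**2 - 5*V (w(V) = -9 + ((V**2 - 5*V) - 1) = -9 + (-1 + V**2 - 5*V) = -10 + V**2 - 5*V)
o(t) = 2 + t (o(t) = (5 + t) - 3 = 2 + t)
y = 15619 (y = -146 + 15765 = 15619)
-1*5652 + y = -1*5652 + 15619 = -5652 + 15619 = 9967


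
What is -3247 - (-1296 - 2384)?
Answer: 433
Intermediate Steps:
-3247 - (-1296 - 2384) = -3247 - 1*(-3680) = -3247 + 3680 = 433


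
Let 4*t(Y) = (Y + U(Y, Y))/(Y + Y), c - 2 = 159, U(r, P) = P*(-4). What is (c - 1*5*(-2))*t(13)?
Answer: -513/8 ≈ -64.125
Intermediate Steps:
U(r, P) = -4*P
c = 161 (c = 2 + 159 = 161)
t(Y) = -3/8 (t(Y) = ((Y - 4*Y)/(Y + Y))/4 = ((-3*Y)/((2*Y)))/4 = ((-3*Y)*(1/(2*Y)))/4 = (¼)*(-3/2) = -3/8)
(c - 1*5*(-2))*t(13) = (161 - 1*5*(-2))*(-3/8) = (161 - 5*(-2))*(-3/8) = (161 + 10)*(-3/8) = 171*(-3/8) = -513/8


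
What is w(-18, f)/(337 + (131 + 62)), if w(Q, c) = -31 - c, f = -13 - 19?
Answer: 1/530 ≈ 0.0018868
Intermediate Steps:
f = -32
w(-18, f)/(337 + (131 + 62)) = (-31 - 1*(-32))/(337 + (131 + 62)) = (-31 + 32)/(337 + 193) = 1/530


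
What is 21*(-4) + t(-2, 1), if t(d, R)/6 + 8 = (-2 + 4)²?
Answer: -108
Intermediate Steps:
t(d, R) = -24 (t(d, R) = -48 + 6*(-2 + 4)² = -48 + 6*2² = -48 + 6*4 = -48 + 24 = -24)
21*(-4) + t(-2, 1) = 21*(-4) - 24 = -84 - 24 = -108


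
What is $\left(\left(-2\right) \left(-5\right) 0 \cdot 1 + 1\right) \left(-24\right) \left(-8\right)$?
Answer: $192$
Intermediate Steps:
$\left(\left(-2\right) \left(-5\right) 0 \cdot 1 + 1\right) \left(-24\right) \left(-8\right) = \left(10 \cdot 0 \cdot 1 + 1\right) \left(-24\right) \left(-8\right) = \left(0 \cdot 1 + 1\right) \left(-24\right) \left(-8\right) = \left(0 + 1\right) \left(-24\right) \left(-8\right) = 1 \left(-24\right) \left(-8\right) = \left(-24\right) \left(-8\right) = 192$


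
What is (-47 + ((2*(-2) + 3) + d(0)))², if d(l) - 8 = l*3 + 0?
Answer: 1600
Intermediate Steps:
d(l) = 8 + 3*l (d(l) = 8 + (l*3 + 0) = 8 + (3*l + 0) = 8 + 3*l)
(-47 + ((2*(-2) + 3) + d(0)))² = (-47 + ((2*(-2) + 3) + (8 + 3*0)))² = (-47 + ((-4 + 3) + (8 + 0)))² = (-47 + (-1 + 8))² = (-47 + 7)² = (-40)² = 1600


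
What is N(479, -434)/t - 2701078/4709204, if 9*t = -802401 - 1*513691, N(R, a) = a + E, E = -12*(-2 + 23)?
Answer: -220362032605/387359106923 ≈ -0.56888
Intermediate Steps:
E = -252 (E = -12*21 = -252)
N(R, a) = -252 + a (N(R, a) = a - 252 = -252 + a)
t = -1316092/9 (t = (-802401 - 1*513691)/9 = (-802401 - 513691)/9 = (⅑)*(-1316092) = -1316092/9 ≈ -1.4623e+5)
N(479, -434)/t - 2701078/4709204 = (-252 - 434)/(-1316092/9) - 2701078/4709204 = -686*(-9/1316092) - 2701078*1/4709204 = 3087/658046 - 1350539/2354602 = -220362032605/387359106923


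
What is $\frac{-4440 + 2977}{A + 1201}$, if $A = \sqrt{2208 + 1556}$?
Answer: $- \frac{1757063}{1438637} + \frac{2926 \sqrt{941}}{1438637} \approx -1.1589$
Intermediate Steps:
$A = 2 \sqrt{941}$ ($A = \sqrt{3764} = 2 \sqrt{941} \approx 61.351$)
$\frac{-4440 + 2977}{A + 1201} = \frac{-4440 + 2977}{2 \sqrt{941} + 1201} = - \frac{1463}{1201 + 2 \sqrt{941}}$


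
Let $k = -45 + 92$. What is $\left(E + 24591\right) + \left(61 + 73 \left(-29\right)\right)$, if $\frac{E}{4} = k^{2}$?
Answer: $31371$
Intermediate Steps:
$k = 47$
$E = 8836$ ($E = 4 \cdot 47^{2} = 4 \cdot 2209 = 8836$)
$\left(E + 24591\right) + \left(61 + 73 \left(-29\right)\right) = \left(8836 + 24591\right) + \left(61 + 73 \left(-29\right)\right) = 33427 + \left(61 - 2117\right) = 33427 - 2056 = 31371$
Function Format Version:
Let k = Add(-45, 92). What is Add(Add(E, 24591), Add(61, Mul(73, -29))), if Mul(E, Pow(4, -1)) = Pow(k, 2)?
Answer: 31371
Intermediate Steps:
k = 47
E = 8836 (E = Mul(4, Pow(47, 2)) = Mul(4, 2209) = 8836)
Add(Add(E, 24591), Add(61, Mul(73, -29))) = Add(Add(8836, 24591), Add(61, Mul(73, -29))) = Add(33427, Add(61, -2117)) = Add(33427, -2056) = 31371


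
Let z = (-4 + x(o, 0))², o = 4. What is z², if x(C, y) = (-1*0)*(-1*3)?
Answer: 256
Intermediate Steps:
x(C, y) = 0 (x(C, y) = 0*(-3) = 0)
z = 16 (z = (-4 + 0)² = (-4)² = 16)
z² = 16² = 256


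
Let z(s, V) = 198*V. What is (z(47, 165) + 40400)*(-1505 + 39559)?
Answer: 2780605780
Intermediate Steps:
(z(47, 165) + 40400)*(-1505 + 39559) = (198*165 + 40400)*(-1505 + 39559) = (32670 + 40400)*38054 = 73070*38054 = 2780605780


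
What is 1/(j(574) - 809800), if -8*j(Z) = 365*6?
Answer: -4/3240295 ≈ -1.2345e-6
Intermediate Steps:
j(Z) = -1095/4 (j(Z) = -365*6/8 = -1/8*2190 = -1095/4)
1/(j(574) - 809800) = 1/(-1095/4 - 809800) = 1/(-3240295/4) = -4/3240295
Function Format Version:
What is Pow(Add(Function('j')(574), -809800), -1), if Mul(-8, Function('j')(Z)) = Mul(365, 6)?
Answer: Rational(-4, 3240295) ≈ -1.2345e-6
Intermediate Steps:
Function('j')(Z) = Rational(-1095, 4) (Function('j')(Z) = Mul(Rational(-1, 8), Mul(365, 6)) = Mul(Rational(-1, 8), 2190) = Rational(-1095, 4))
Pow(Add(Function('j')(574), -809800), -1) = Pow(Add(Rational(-1095, 4), -809800), -1) = Pow(Rational(-3240295, 4), -1) = Rational(-4, 3240295)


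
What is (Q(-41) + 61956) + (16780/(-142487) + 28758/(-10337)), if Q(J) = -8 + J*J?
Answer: 93714127027845/1472888119 ≈ 63626.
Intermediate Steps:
Q(J) = -8 + J²
(Q(-41) + 61956) + (16780/(-142487) + 28758/(-10337)) = ((-8 + (-41)²) + 61956) + (16780/(-142487) + 28758/(-10337)) = ((-8 + 1681) + 61956) + (16780*(-1/142487) + 28758*(-1/10337)) = (1673 + 61956) + (-16780/142487 - 28758/10337) = 63629 - 4271096006/1472888119 = 93714127027845/1472888119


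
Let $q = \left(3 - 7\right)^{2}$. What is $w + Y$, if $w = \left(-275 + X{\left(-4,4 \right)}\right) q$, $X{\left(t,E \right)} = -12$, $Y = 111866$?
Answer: $107274$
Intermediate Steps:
$q = 16$ ($q = \left(-4\right)^{2} = 16$)
$w = -4592$ ($w = \left(-275 - 12\right) 16 = \left(-287\right) 16 = -4592$)
$w + Y = -4592 + 111866 = 107274$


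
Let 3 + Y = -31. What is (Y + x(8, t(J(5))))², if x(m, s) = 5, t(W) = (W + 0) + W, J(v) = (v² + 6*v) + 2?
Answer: 841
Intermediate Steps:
J(v) = 2 + v² + 6*v
t(W) = 2*W (t(W) = W + W = 2*W)
Y = -34 (Y = -3 - 31 = -34)
(Y + x(8, t(J(5))))² = (-34 + 5)² = (-29)² = 841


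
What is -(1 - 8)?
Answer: 7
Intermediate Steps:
-(1 - 8) = -1*(-7) = 7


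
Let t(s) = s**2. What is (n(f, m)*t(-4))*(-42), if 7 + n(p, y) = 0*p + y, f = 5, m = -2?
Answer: 6048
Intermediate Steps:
n(p, y) = -7 + y (n(p, y) = -7 + (0*p + y) = -7 + (0 + y) = -7 + y)
(n(f, m)*t(-4))*(-42) = ((-7 - 2)*(-4)**2)*(-42) = -9*16*(-42) = -144*(-42) = 6048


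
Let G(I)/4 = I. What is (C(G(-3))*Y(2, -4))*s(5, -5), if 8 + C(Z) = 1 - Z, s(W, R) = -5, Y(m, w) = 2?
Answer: -50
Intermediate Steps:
G(I) = 4*I
C(Z) = -7 - Z (C(Z) = -8 + (1 - Z) = -7 - Z)
(C(G(-3))*Y(2, -4))*s(5, -5) = ((-7 - 4*(-3))*2)*(-5) = ((-7 - 1*(-12))*2)*(-5) = ((-7 + 12)*2)*(-5) = (5*2)*(-5) = 10*(-5) = -50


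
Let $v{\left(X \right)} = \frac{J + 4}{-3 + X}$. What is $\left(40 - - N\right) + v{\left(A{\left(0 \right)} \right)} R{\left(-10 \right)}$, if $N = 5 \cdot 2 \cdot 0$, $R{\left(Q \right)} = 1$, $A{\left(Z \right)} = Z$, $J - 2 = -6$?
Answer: $40$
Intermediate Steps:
$J = -4$ ($J = 2 - 6 = -4$)
$N = 0$ ($N = 10 \cdot 0 = 0$)
$v{\left(X \right)} = 0$ ($v{\left(X \right)} = \frac{-4 + 4}{-3 + X} = \frac{0}{-3 + X} = 0$)
$\left(40 - - N\right) + v{\left(A{\left(0 \right)} \right)} R{\left(-10 \right)} = \left(40 - \left(-1\right) 0\right) + 0 \cdot 1 = \left(40 - 0\right) + 0 = \left(40 + 0\right) + 0 = 40 + 0 = 40$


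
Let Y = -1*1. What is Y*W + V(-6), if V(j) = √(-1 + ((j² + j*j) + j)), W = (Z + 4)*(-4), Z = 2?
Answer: 24 + √65 ≈ 32.062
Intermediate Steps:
W = -24 (W = (2 + 4)*(-4) = 6*(-4) = -24)
Y = -1
V(j) = √(-1 + j + 2*j²) (V(j) = √(-1 + ((j² + j²) + j)) = √(-1 + (2*j² + j)) = √(-1 + (j + 2*j²)) = √(-1 + j + 2*j²))
Y*W + V(-6) = -1*(-24) + √(-1 - 6 + 2*(-6)²) = 24 + √(-1 - 6 + 2*36) = 24 + √(-1 - 6 + 72) = 24 + √65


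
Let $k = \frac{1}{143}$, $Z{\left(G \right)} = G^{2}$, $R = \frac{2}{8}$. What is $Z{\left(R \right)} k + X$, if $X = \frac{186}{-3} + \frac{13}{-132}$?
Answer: $- \frac{426241}{6864} \approx -62.098$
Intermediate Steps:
$R = \frac{1}{4}$ ($R = 2 \cdot \frac{1}{8} = \frac{1}{4} \approx 0.25$)
$X = - \frac{8197}{132}$ ($X = 186 \left(- \frac{1}{3}\right) + 13 \left(- \frac{1}{132}\right) = -62 - \frac{13}{132} = - \frac{8197}{132} \approx -62.099$)
$k = \frac{1}{143} \approx 0.006993$
$Z{\left(R \right)} k + X = \left(\frac{1}{4}\right)^{2} \cdot \frac{1}{143} - \frac{8197}{132} = \frac{1}{16} \cdot \frac{1}{143} - \frac{8197}{132} = \frac{1}{2288} - \frac{8197}{132} = - \frac{426241}{6864}$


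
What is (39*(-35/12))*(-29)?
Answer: 13195/4 ≈ 3298.8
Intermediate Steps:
(39*(-35/12))*(-29) = -455/4*(-29) = 13195/4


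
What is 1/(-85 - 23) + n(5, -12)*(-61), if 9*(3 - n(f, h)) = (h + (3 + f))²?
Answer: -8053/108 ≈ -74.565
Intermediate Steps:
n(f, h) = 3 - (3 + f + h)²/9 (n(f, h) = 3 - (h + (3 + f))²/9 = 3 - (3 + f + h)²/9)
1/(-85 - 23) + n(5, -12)*(-61) = 1/(-85 - 23) + (3 - (3 + 5 - 12)²/9)*(-61) = 1/(-108) + (3 - ⅑*(-4)²)*(-61) = -1/108 + (3 - ⅑*16)*(-61) = -1/108 + (3 - 16/9)*(-61) = -1/108 + (11/9)*(-61) = -1/108 - 671/9 = -8053/108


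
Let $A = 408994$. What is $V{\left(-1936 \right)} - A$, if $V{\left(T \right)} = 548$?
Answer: $-408446$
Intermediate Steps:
$V{\left(-1936 \right)} - A = 548 - 408994 = -408446$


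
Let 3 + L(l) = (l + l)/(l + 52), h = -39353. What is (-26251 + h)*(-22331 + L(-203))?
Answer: 221218524912/151 ≈ 1.4650e+9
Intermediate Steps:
L(l) = -3 + 2*l/(52 + l) (L(l) = -3 + (l + l)/(l + 52) = -3 + (2*l)/(52 + l) = -3 + 2*l/(52 + l))
(-26251 + h)*(-22331 + L(-203)) = (-26251 - 39353)*(-22331 + (-156 - 1*(-203))/(52 - 203)) = -65604*(-22331 + (-156 + 203)/(-151)) = -65604*(-22331 - 1/151*47) = -65604*(-22331 - 47/151) = -65604*(-3372028/151) = 221218524912/151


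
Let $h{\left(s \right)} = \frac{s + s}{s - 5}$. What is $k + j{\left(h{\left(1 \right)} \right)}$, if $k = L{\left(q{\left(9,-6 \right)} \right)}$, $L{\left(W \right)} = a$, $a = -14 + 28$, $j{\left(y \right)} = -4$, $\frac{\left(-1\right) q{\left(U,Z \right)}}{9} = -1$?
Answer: $10$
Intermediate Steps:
$h{\left(s \right)} = \frac{2 s}{-5 + s}$
$q{\left(U,Z \right)} = 9$ ($q{\left(U,Z \right)} = \left(-9\right) \left(-1\right) = 9$)
$a = 14$
$L{\left(W \right)} = 14$
$k = 14$
$k + j{\left(h{\left(1 \right)} \right)} = 14 - 4 = 10$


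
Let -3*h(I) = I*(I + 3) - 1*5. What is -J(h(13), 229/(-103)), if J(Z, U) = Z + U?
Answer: 21596/309 ≈ 69.890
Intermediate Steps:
h(I) = 5/3 - I*(3 + I)/3 (h(I) = -(I*(I + 3) - 1*5)/3 = -(I*(3 + I) - 5)/3 = -(-5 + I*(3 + I))/3 = 5/3 - I*(3 + I)/3)
J(Z, U) = U + Z
-J(h(13), 229/(-103)) = -(229/(-103) + (5/3 - 1*13 - ⅓*13²)) = -(229*(-1/103) + (5/3 - 13 - ⅓*169)) = -(-229/103 + (5/3 - 13 - 169/3)) = -(-229/103 - 203/3) = -1*(-21596/309) = 21596/309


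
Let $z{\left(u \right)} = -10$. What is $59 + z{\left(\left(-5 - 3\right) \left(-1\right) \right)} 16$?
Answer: $-101$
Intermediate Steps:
$59 + z{\left(\left(-5 - 3\right) \left(-1\right) \right)} 16 = 59 - 160 = -101$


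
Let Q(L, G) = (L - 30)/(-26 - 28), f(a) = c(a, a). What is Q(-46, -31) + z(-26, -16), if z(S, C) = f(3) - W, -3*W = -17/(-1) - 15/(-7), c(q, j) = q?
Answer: 2039/189 ≈ 10.788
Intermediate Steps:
f(a) = a
Q(L, G) = 5/9 - L/54 (Q(L, G) = (-30 + L)/(-54) = (-30 + L)*(-1/54) = 5/9 - L/54)
W = -134/21 (W = -(-17/(-1) - 15/(-7))/3 = -(-17*(-1) - 15*(-⅐))/3 = -(17 + 15/7)/3 = -⅓*134/7 = -134/21 ≈ -6.3810)
z(S, C) = 197/21 (z(S, C) = 3 - 1*(-134/21) = 3 + 134/21 = 197/21)
Q(-46, -31) + z(-26, -16) = (5/9 - 1/54*(-46)) + 197/21 = (5/9 + 23/27) + 197/21 = 38/27 + 197/21 = 2039/189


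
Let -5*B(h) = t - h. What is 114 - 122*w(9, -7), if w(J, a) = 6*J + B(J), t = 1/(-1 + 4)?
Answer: -100282/15 ≈ -6685.5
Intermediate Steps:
t = 1/3 ≈ 0.33333
B(h) = -1/15 + h/5 (B(h) = -(1/3 - h)/5 = -1/15 + h/5)
w(J, a) = -1/15 + 31*J/5 (w(J, a) = 6*J + (-1/15 + J/5) = -1/15 + 31*J/5)
114 - 122*w(9, -7) = 114 - 122*(-1/15 + (31/5)*9) = 114 - 122*(-1/15 + 279/5) = 114 - 122*836/15 = 114 - 101992/15 = -100282/15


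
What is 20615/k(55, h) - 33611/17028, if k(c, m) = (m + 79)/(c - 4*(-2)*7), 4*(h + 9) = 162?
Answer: 77921724809/3763188 ≈ 20706.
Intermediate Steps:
h = 63/2 (h = -9 + (1/4)*162 = -9 + 81/2 = 63/2 ≈ 31.500)
k(c, m) = (79 + m)/(56 + c) (k(c, m) = (79 + m)/(c + 8*7) = (79 + m)/(c + 56) = (79 + m)/(56 + c))
20615/k(55, h) - 33611/17028 = 20615/(((79 + 63/2)/(56 + 55))) - 33611/17028 = 20615/(((221/2)/111)) - 33611*1/17028 = 20615/(((1/111)*(221/2))) - 33611/17028 = 20615/(221/222) - 33611/17028 = 20615*(222/221) - 33611/17028 = 4576530/221 - 33611/17028 = 77921724809/3763188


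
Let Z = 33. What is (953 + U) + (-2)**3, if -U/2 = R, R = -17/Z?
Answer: 31219/33 ≈ 946.03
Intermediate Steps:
R = -17/33 ≈ -0.51515
U = 34/33 (U = -2*(-17/33) = 34/33 ≈ 1.0303)
(953 + U) + (-2)**3 = (953 + 34/33) + (-2)**3 = 31483/33 - 8 = 31219/33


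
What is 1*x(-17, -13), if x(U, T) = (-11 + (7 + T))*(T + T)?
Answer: 442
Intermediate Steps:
x(U, T) = 2*T*(-4 + T) (x(U, T) = (-4 + T)*(2*T) = 2*T*(-4 + T))
1*x(-17, -13) = 1*(2*(-13)*(-4 - 13)) = 1*(2*(-13)*(-17)) = 1*442 = 442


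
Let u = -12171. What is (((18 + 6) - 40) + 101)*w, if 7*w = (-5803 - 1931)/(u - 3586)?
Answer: 657390/110299 ≈ 5.9601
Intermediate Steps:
w = 7734/110299 (w = ((-5803 - 1931)/(-12171 - 3586))/7 = (-7734/(-15757))/7 = (-7734*(-1/15757))/7 = (⅐)*(7734/15757) = 7734/110299 ≈ 0.070119)
(((18 + 6) - 40) + 101)*w = (((18 + 6) - 40) + 101)*(7734/110299) = ((24 - 40) + 101)*(7734/110299) = (-16 + 101)*(7734/110299) = 85*(7734/110299) = 657390/110299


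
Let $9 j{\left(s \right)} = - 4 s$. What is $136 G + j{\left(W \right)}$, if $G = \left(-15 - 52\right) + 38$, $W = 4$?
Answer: $- \frac{35512}{9} \approx -3945.8$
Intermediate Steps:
$j{\left(s \right)} = - \frac{4 s}{9}$ ($j{\left(s \right)} = \frac{\left(-4\right) s}{9} = - \frac{4 s}{9}$)
$G = -29$ ($G = -67 + 38 = -29$)
$136 G + j{\left(W \right)} = 136 \left(-29\right) - \frac{16}{9} = -3944 - \frac{16}{9} = - \frac{35512}{9}$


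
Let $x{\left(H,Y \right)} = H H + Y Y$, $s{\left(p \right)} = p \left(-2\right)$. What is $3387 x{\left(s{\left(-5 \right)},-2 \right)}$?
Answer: $352248$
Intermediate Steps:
$s{\left(p \right)} = - 2 p$
$x{\left(H,Y \right)} = H^{2} + Y^{2}$
$3387 x{\left(s{\left(-5 \right)},-2 \right)} = 3387 \left(\left(\left(-2\right) \left(-5\right)\right)^{2} + \left(-2\right)^{2}\right) = 3387 \left(10^{2} + 4\right) = 3387 \left(100 + 4\right) = 3387 \cdot 104 = 352248$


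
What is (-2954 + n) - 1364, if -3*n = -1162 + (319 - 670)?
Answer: -11441/3 ≈ -3813.7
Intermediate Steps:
n = 1513/3 (n = -(-1162 + (319 - 670))/3 = -(-1162 - 351)/3 = -⅓*(-1513) = 1513/3 ≈ 504.33)
(-2954 + n) - 1364 = (-2954 + 1513/3) - 1364 = -7349/3 - 1364 = -11441/3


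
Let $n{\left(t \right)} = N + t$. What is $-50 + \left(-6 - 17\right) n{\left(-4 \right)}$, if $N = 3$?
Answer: $-27$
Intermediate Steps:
$n{\left(t \right)} = 3 + t$
$-50 + \left(-6 - 17\right) n{\left(-4 \right)} = -50 + \left(-6 - 17\right) \left(3 - 4\right) = -50 + \left(-6 - 17\right) \left(-1\right) = -50 - -23 = -50 + 23 = -27$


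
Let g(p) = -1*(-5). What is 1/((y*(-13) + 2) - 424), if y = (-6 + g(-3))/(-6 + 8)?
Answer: -2/831 ≈ -0.0024067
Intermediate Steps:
g(p) = 5
y = -½ (y = (-6 + 5)/(-6 + 8) = -1/2 = -1*½ = -½ ≈ -0.50000)
1/((y*(-13) + 2) - 424) = 1/((-½*(-13) + 2) - 424) = 1/((13/2 + 2) - 424) = 1/(17/2 - 424) = 1/(-831/2) = -2/831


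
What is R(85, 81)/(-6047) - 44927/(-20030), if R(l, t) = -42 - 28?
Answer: 273075669/121121410 ≈ 2.2546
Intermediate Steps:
R(l, t) = -70
R(85, 81)/(-6047) - 44927/(-20030) = -70/(-6047) - 44927/(-20030) = -70*(-1/6047) - 44927*(-1/20030) = 70/6047 + 44927/20030 = 273075669/121121410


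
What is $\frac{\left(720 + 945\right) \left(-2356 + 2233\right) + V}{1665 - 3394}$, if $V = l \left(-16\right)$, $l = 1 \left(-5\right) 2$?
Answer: $\frac{204635}{1729} \approx 118.35$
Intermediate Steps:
$l = -10$ ($l = \left(-5\right) 2 = -10$)
$V = 160$ ($V = \left(-10\right) \left(-16\right) = 160$)
$\frac{\left(720 + 945\right) \left(-2356 + 2233\right) + V}{1665 - 3394} = \frac{\left(720 + 945\right) \left(-2356 + 2233\right) + 160}{1665 - 3394} = \frac{1665 \left(-123\right) + 160}{-1729} = \left(-204795 + 160\right) \left(- \frac{1}{1729}\right) = \left(-204635\right) \left(- \frac{1}{1729}\right) = \frac{204635}{1729}$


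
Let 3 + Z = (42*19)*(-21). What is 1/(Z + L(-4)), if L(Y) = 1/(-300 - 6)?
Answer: -306/5128867 ≈ -5.9662e-5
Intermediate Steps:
L(Y) = -1/306 (L(Y) = 1/(-306) = -1/306)
Z = -16761 (Z = -3 + (42*19)*(-21) = -3 + 798*(-21) = -3 - 16758 = -16761)
1/(Z + L(-4)) = 1/(-16761 - 1/306) = 1/(-5128867/306) = -306/5128867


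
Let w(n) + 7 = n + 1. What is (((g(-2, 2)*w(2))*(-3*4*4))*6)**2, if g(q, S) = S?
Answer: 5308416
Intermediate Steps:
w(n) = -6 + n (w(n) = -7 + (n + 1) = -7 + (1 + n) = -6 + n)
(((g(-2, 2)*w(2))*(-3*4*4))*6)**2 = (((2*(-6 + 2))*(-3*4*4))*6)**2 = (((2*(-4))*(-12*4))*6)**2 = (-8*(-48)*6)**2 = (384*6)**2 = 2304**2 = 5308416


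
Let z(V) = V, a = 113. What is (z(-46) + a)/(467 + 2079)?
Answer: 1/38 ≈ 0.026316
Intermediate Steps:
(z(-46) + a)/(467 + 2079) = (-46 + 113)/(467 + 2079) = 67/2546 = 67*(1/2546) = 1/38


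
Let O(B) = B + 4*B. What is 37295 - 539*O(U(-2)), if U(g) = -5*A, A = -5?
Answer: -30080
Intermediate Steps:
U(g) = 25 (U(g) = -5*(-5) = 25)
O(B) = 5*B
37295 - 539*O(U(-2)) = 37295 - 539*5*25 = 37295 - 539*125 = 37295 - 1*67375 = 37295 - 67375 = -30080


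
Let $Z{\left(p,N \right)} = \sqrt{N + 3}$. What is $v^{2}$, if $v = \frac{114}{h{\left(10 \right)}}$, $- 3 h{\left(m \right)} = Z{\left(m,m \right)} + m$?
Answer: $\frac{116964}{\left(10 + \sqrt{13}\right)^{2}} \approx 631.86$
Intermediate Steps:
$Z{\left(p,N \right)} = \sqrt{3 + N}$
$h{\left(m \right)} = - \frac{m}{3} - \frac{\sqrt{3 + m}}{3}$ ($h{\left(m \right)} = - \frac{\sqrt{3 + m} + m}{3} = - \frac{m + \sqrt{3 + m}}{3} = - \frac{m}{3} - \frac{\sqrt{3 + m}}{3}$)
$v = \frac{114}{- \frac{10}{3} - \frac{\sqrt{13}}{3}}$ ($v = \frac{114}{\left(- \frac{1}{3}\right) 10 - \frac{\sqrt{3 + 10}}{3}} = \frac{114}{- \frac{10}{3} - \frac{\sqrt{13}}{3}} \approx -25.137$)
$v^{2} = \left(- \frac{1140}{29} + \frac{114 \sqrt{13}}{29}\right)^{2}$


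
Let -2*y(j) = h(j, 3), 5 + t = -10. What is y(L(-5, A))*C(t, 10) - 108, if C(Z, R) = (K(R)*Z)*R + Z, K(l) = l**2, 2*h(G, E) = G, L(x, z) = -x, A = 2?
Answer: 74643/4 ≈ 18661.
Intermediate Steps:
t = -15 (t = -5 - 10 = -15)
h(G, E) = G/2
y(j) = -j/4
C(Z, R) = Z + Z*R**3 (C(Z, R) = (R**2*Z)*R + Z = (Z*R**2)*R + Z = Z*R**3 + Z = Z + Z*R**3)
y(L(-5, A))*C(t, 10) - 108 = (-(-1)*(-5)/4)*(-15*(1 + 10**3)) - 108 = (-1/4*5)*(-15*(1 + 1000)) - 108 = -(-75)*1001/4 - 108 = -5/4*(-15015) - 108 = 75075/4 - 108 = 74643/4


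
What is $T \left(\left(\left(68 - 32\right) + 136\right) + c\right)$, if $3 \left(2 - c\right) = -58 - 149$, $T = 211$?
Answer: $51273$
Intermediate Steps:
$c = 71$ ($c = 2 - \frac{-58 - 149}{3} = 2 - -69 = 2 + 69 = 71$)
$T \left(\left(\left(68 - 32\right) + 136\right) + c\right) = 211 \left(\left(\left(68 - 32\right) + 136\right) + 71\right) = 211 \left(\left(36 + 136\right) + 71\right) = 211 \left(172 + 71\right) = 211 \cdot 243 = 51273$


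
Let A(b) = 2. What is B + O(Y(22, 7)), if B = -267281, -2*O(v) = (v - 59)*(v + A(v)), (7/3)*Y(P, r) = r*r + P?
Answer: -13074069/49 ≈ -2.6682e+5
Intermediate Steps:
Y(P, r) = 3*P/7 + 3*r²/7 (Y(P, r) = 3*(r*r + P)/7 = 3*(r² + P)/7 = 3*(P + r²)/7 = 3*P/7 + 3*r²/7)
O(v) = -(-59 + v)*(2 + v)/2 (O(v) = -(v - 59)*(v + 2)/2 = -(-59 + v)*(2 + v)/2)
B + O(Y(22, 7)) = -267281 + (59 - ((3/7)*22 + (3/7)*7²)²/2 + 57*((3/7)*22 + (3/7)*7²)/2) = -267281 + (59 - (66/7 + (3/7)*49)²/2 + 57*(66/7 + (3/7)*49)/2) = -267281 + (59 - (66/7 + 21)²/2 + 57*(66/7 + 21)/2) = -267281 + (59 - (213/7)²/2 + (57/2)*(213/7)) = -267281 + (59 - ½*45369/49 + 12141/14) = -267281 + (59 - 45369/98 + 12141/14) = -267281 + 22700/49 = -13074069/49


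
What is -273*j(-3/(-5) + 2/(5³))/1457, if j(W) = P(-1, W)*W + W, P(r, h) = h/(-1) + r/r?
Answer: -3636633/22765625 ≈ -0.15974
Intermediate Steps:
P(r, h) = 1 - h (P(r, h) = h*(-1) + 1 = -h + 1 = 1 - h)
j(W) = W + W*(1 - W) (j(W) = (1 - W)*W + W = W*(1 - W) + W = W + W*(1 - W))
-273*j(-3/(-5) + 2/(5³))/1457 = -273*(-3/(-5) + 2/(5³))*(2 - (-3/(-5) + 2/(5³)))/1457 = -273*(-3*(-⅕) + 2/125)*(2 - (-3*(-⅕) + 2/125))*(1/1457) = -273*(⅗ + 2*(1/125))*(2 - (⅗ + 2*(1/125)))*(1/1457) = -273*(⅗ + 2/125)*(2 - (⅗ + 2/125))*(1/1457) = -21021*(2 - 1*77/125)/125*(1/1457) = -21021*(2 - 77/125)/125*(1/1457) = -21021*173/(125*125)*(1/1457) = -273*13321/15625*(1/1457) = -3636633/15625*1/1457 = -3636633/22765625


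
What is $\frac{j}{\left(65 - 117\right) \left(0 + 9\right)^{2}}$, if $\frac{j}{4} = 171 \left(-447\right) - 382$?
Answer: $\frac{76819}{1053} \approx 72.953$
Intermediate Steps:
$j = -307276$ ($j = 4 \left(171 \left(-447\right) - 382\right) = 4 \left(-76437 - 382\right) = 4 \left(-76819\right) = -307276$)
$\frac{j}{\left(65 - 117\right) \left(0 + 9\right)^{2}} = - \frac{307276}{\left(65 - 117\right) \left(0 + 9\right)^{2}} = - \frac{307276}{\left(-52\right) 9^{2}} = - \frac{307276}{\left(-52\right) 81} = - \frac{307276}{-4212} = \left(-307276\right) \left(- \frac{1}{4212}\right) = \frac{76819}{1053}$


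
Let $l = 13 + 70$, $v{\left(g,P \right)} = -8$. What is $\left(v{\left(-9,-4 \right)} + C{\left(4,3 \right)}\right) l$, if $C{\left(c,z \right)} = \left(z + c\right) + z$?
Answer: $166$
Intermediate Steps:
$C{\left(c,z \right)} = c + 2 z$ ($C{\left(c,z \right)} = \left(c + z\right) + z = c + 2 z$)
$l = 83$
$\left(v{\left(-9,-4 \right)} + C{\left(4,3 \right)}\right) l = \left(-8 + \left(4 + 2 \cdot 3\right)\right) 83 = \left(-8 + \left(4 + 6\right)\right) 83 = \left(-8 + 10\right) 83 = 2 \cdot 83 = 166$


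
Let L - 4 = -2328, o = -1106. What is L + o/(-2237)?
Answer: -5197682/2237 ≈ -2323.5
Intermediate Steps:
L = -2324 (L = 4 - 2328 = -2324)
L + o/(-2237) = -2324 - 1106/(-2237) = -2324 - 1106*(-1/2237) = -2324 + 1106/2237 = -5197682/2237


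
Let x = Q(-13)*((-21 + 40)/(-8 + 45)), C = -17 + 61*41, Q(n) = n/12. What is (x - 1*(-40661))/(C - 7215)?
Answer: -18053237/2100564 ≈ -8.5945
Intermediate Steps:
Q(n) = n/12 (Q(n) = n*(1/12) = n/12)
C = 2484 (C = -17 + 2501 = 2484)
x = -247/444 (x = ((1/12)*(-13))*((-21 + 40)/(-8 + 45)) = -247/(12*37) = -13/12*19/37 = -247/444 ≈ -0.55631)
(x - 1*(-40661))/(C - 7215) = (-247/444 - 1*(-40661))/(2484 - 7215) = (-247/444 + 40661)/(-4731) = (18053237/444)*(-1/4731) = -18053237/2100564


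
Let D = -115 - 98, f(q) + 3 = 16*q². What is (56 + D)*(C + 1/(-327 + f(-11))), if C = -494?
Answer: 124557991/1606 ≈ 77558.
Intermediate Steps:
f(q) = -3 + 16*q²
D = -213
(56 + D)*(C + 1/(-327 + f(-11))) = (56 - 213)*(-494 + 1/(-327 + (-3 + 16*(-11)²))) = -157*(-494 + 1/(-327 + (-3 + 16*121))) = -157*(-494 + 1/(-327 + (-3 + 1936))) = -157*(-494 + 1/(-327 + 1933)) = -157*(-494 + 1/1606) = -157*(-793363/1606) = 124557991/1606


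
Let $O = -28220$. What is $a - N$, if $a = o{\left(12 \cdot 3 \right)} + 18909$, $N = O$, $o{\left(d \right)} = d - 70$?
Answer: $47095$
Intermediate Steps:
$o{\left(d \right)} = -70 + d$ ($o{\left(d \right)} = d - 70 = -70 + d$)
$N = -28220$
$a = 18875$ ($a = \left(-70 + 12 \cdot 3\right) + 18909 = \left(-70 + 36\right) + 18909 = -34 + 18909 = 18875$)
$a - N = 18875 - -28220 = 18875 + 28220 = 47095$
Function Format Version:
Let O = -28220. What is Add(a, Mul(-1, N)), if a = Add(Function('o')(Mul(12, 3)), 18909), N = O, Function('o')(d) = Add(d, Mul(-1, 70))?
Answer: 47095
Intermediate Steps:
Function('o')(d) = Add(-70, d) (Function('o')(d) = Add(d, -70) = Add(-70, d))
N = -28220
a = 18875 (a = Add(Add(-70, Mul(12, 3)), 18909) = Add(Add(-70, 36), 18909) = Add(-34, 18909) = 18875)
Add(a, Mul(-1, N)) = Add(18875, Mul(-1, -28220)) = Add(18875, 28220) = 47095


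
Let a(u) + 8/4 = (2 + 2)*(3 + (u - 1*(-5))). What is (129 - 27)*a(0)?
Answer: 3060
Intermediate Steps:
a(u) = 30 + 4*u (a(u) = -2 + (2 + 2)*(3 + (u - 1*(-5))) = -2 + 4*(3 + (u + 5)) = -2 + 4*(3 + (5 + u)) = -2 + 4*(8 + u) = -2 + (32 + 4*u) = 30 + 4*u)
(129 - 27)*a(0) = (129 - 27)*(30 + 4*0) = 102*(30 + 0) = 102*30 = 3060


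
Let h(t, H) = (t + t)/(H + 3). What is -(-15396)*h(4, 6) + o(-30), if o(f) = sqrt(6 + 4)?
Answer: 41056/3 + sqrt(10) ≈ 13689.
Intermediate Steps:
h(t, H) = 2*t/(3 + H) (h(t, H) = (2*t)/(3 + H) = 2*t/(3 + H))
o(f) = sqrt(10)
-(-15396)*h(4, 6) + o(-30) = -(-15396)*2*4/(3 + 6) + sqrt(10) = -(-15396)*2*4/9 + sqrt(10) = -(-15396)*2*4*(1/9) + sqrt(10) = -(-15396)*8/9 + sqrt(10) = -1283*(-32/3) + sqrt(10) = 41056/3 + sqrt(10)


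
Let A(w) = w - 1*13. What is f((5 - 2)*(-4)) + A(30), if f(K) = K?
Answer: 5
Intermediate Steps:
A(w) = -13 + w (A(w) = w - 13 = -13 + w)
f((5 - 2)*(-4)) + A(30) = (5 - 2)*(-4) + (-13 + 30) = 3*(-4) + 17 = -12 + 17 = 5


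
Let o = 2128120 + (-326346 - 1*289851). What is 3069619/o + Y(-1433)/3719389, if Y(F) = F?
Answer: 1630705793876/803347110721 ≈ 2.0299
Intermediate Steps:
o = 1511923 (o = 2128120 + (-326346 - 289851) = 2128120 - 616197 = 1511923)
3069619/o + Y(-1433)/3719389 = 3069619/1511923 - 1433/3719389 = 3069619*(1/1511923) - 1433*1/3719389 = 438517/215989 - 1433/3719389 = 1630705793876/803347110721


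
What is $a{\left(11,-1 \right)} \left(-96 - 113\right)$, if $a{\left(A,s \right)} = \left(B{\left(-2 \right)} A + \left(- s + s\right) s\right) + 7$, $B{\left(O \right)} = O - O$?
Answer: $-1463$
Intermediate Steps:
$B{\left(O \right)} = 0$
$a{\left(A,s \right)} = 7$ ($a{\left(A,s \right)} = \left(0 A + \left(- s + s\right) s\right) + 7 = \left(0 + 0 s\right) + 7 = \left(0 + 0\right) + 7 = 0 + 7 = 7$)
$a{\left(11,-1 \right)} \left(-96 - 113\right) = 7 \left(-96 - 113\right) = 7 \left(-209\right) = -1463$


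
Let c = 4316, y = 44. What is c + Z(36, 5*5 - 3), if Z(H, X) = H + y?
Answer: 4396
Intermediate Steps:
Z(H, X) = 44 + H (Z(H, X) = H + 44 = 44 + H)
c + Z(36, 5*5 - 3) = 4316 + (44 + 36) = 4316 + 80 = 4396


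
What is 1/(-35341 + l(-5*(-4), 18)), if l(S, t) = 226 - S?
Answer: -1/35135 ≈ -2.8462e-5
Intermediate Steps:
1/(-35341 + l(-5*(-4), 18)) = 1/(-35341 + (226 - (-5)*(-4))) = 1/(-35341 + (226 - 1*20)) = 1/(-35341 + (226 - 20)) = 1/(-35341 + 206) = 1/(-35135) = -1/35135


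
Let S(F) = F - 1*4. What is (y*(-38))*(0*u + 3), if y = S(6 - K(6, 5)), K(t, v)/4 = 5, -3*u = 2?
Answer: 2052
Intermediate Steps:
u = -2/3 (u = -1/3*2 = -2/3 ≈ -0.66667)
K(t, v) = 20 (K(t, v) = 4*5 = 20)
S(F) = -4 + F (S(F) = F - 4 = -4 + F)
y = -18 (y = -4 + (6 - 1*20) = -4 + (6 - 20) = -4 - 14 = -18)
(y*(-38))*(0*u + 3) = (-18*(-38))*(0*(-2/3) + 3) = 684*(0 + 3) = 684*3 = 2052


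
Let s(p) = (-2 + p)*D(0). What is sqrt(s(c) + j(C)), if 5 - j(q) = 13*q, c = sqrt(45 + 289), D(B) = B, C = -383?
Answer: 2*sqrt(1246) ≈ 70.597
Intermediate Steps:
c = sqrt(334) ≈ 18.276
s(p) = 0 (s(p) = (-2 + p)*0 = 0)
j(q) = 5 - 13*q
sqrt(s(c) + j(C)) = sqrt(0 + (5 - 13*(-383))) = sqrt(0 + (5 + 4979)) = sqrt(0 + 4984) = sqrt(4984) = 2*sqrt(1246)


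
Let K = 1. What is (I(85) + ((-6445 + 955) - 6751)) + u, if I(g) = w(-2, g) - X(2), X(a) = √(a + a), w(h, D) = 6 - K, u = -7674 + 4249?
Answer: -15663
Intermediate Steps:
u = -3425
w(h, D) = 5 (w(h, D) = 6 - 1*1 = 6 - 1 = 5)
X(a) = √2*√a (X(a) = √(2*a) = √2*√a)
I(g) = 3 (I(g) = 5 - √2*√2 = 5 - 1*2 = 5 - 2 = 3)
(I(85) + ((-6445 + 955) - 6751)) + u = (3 + ((-6445 + 955) - 6751)) - 3425 = (3 + (-5490 - 6751)) - 3425 = (3 - 12241) - 3425 = -12238 - 3425 = -15663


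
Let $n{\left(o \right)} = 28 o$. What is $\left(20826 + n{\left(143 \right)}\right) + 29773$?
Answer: $54603$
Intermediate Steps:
$\left(20826 + n{\left(143 \right)}\right) + 29773 = \left(20826 + 28 \cdot 143\right) + 29773 = \left(20826 + 4004\right) + 29773 = 24830 + 29773 = 54603$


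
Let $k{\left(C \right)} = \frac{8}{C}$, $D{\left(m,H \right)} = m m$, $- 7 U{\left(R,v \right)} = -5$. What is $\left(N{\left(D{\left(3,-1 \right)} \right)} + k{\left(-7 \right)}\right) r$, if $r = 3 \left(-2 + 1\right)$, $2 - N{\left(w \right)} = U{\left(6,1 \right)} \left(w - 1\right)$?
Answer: $\frac{102}{7} \approx 14.571$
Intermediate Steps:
$U{\left(R,v \right)} = \frac{5}{7}$ ($U{\left(R,v \right)} = \left(- \frac{1}{7}\right) \left(-5\right) = \frac{5}{7}$)
$D{\left(m,H \right)} = m^{2}$
$N{\left(w \right)} = \frac{19}{7} - \frac{5 w}{7}$ ($N{\left(w \right)} = 2 - \frac{5 \left(w - 1\right)}{7} = 2 - \frac{5 \left(-1 + w\right)}{7} = 2 - \left(- \frac{5}{7} + \frac{5 w}{7}\right) = \frac{19}{7} - \frac{5 w}{7}$)
$r = -3$ ($r = 3 \left(-1\right) = -3$)
$\left(N{\left(D{\left(3,-1 \right)} \right)} + k{\left(-7 \right)}\right) r = \left(\left(\frac{19}{7} - \frac{5 \cdot 3^{2}}{7}\right) + \frac{8}{-7}\right) \left(-3\right) = \left(\left(\frac{19}{7} - \frac{45}{7}\right) + 8 \left(- \frac{1}{7}\right)\right) \left(-3\right) = \left(\left(\frac{19}{7} - \frac{45}{7}\right) - \frac{8}{7}\right) \left(-3\right) = \left(- \frac{26}{7} - \frac{8}{7}\right) \left(-3\right) = \left(- \frac{34}{7}\right) \left(-3\right) = \frac{102}{7}$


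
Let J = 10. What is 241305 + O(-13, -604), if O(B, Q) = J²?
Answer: 241405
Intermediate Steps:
O(B, Q) = 100 (O(B, Q) = 10² = 100)
241305 + O(-13, -604) = 241305 + 100 = 241405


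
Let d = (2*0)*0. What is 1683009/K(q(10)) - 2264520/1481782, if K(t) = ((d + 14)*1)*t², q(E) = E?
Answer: 1245341057019/1037247400 ≈ 1200.6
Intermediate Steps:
d = 0 (d = 0*0 = 0)
K(t) = 14*t² (K(t) = ((0 + 14)*1)*t² = (14*1)*t² = 14*t²)
1683009/K(q(10)) - 2264520/1481782 = 1683009/((14*10²)) - 2264520/1481782 = 1683009/((14*100)) - 2264520*1/1481782 = 1683009/1400 - 1132260/740891 = 1245341057019/1037247400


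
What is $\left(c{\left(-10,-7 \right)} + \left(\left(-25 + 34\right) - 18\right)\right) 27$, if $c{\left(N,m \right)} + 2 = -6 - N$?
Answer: $-189$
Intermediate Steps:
$c{\left(N,m \right)} = -8 - N$ ($c{\left(N,m \right)} = -2 - \left(6 + N\right) = -8 - N$)
$\left(c{\left(-10,-7 \right)} + \left(\left(-25 + 34\right) - 18\right)\right) 27 = \left(\left(-8 - -10\right) + \left(\left(-25 + 34\right) - 18\right)\right) 27 = \left(\left(-8 + 10\right) + \left(9 - 18\right)\right) 27 = \left(2 - 9\right) 27 = \left(-7\right) 27 = -189$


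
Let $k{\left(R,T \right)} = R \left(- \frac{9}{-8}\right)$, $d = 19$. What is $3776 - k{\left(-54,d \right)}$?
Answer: $\frac{15347}{4} \approx 3836.8$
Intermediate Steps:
$k{\left(R,T \right)} = \frac{9 R}{8}$ ($k{\left(R,T \right)} = R \left(\left(-9\right) \left(- \frac{1}{8}\right)\right) = R \frac{9}{8} = \frac{9 R}{8}$)
$3776 - k{\left(-54,d \right)} = 3776 - \frac{9}{8} \left(-54\right) = 3776 - - \frac{243}{4} = 3776 + \frac{243}{4} = \frac{15347}{4}$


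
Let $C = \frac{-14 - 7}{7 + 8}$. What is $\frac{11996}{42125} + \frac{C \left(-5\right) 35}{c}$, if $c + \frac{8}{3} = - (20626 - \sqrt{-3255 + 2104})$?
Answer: $\frac{1257920631838}{4609542995125} - \frac{63 i \sqrt{1151}}{109425353} \approx 0.27289 - 1.9533 \cdot 10^{-5} i$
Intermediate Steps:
$C = - \frac{7}{5}$ ($C = - \frac{21}{15} = \left(-21\right) \frac{1}{15} = - \frac{7}{5} \approx -1.4$)
$c = - \frac{61886}{3} + i \sqrt{1151}$ ($c = - \frac{8}{3} - \left(20626 - \sqrt{-3255 + 2104}\right) = - \frac{8}{3} - \left(20626 - \sqrt{-1151}\right) = - \frac{8}{3} - \left(20626 - i \sqrt{1151}\right) = - \frac{61886}{3} + i \sqrt{1151} \approx -20629.0 + 33.926 i$)
$\frac{11996}{42125} + \frac{C \left(-5\right) 35}{c} = \frac{11996}{42125} + \frac{\left(- \frac{7}{5}\right) \left(-5\right) 35}{- \frac{61886}{3} + i \sqrt{1151}} = 11996 \cdot \frac{1}{42125} + \frac{7 \cdot 35}{- \frac{61886}{3} + i \sqrt{1151}} = \frac{11996}{42125} + \frac{245}{- \frac{61886}{3} + i \sqrt{1151}}$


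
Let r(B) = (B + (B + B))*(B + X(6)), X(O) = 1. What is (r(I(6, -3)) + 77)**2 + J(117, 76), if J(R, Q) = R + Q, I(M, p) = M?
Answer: 41402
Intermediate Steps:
r(B) = 3*B*(1 + B) (r(B) = (B + (B + B))*(B + 1) = (B + 2*B)*(1 + B) = (3*B)*(1 + B) = 3*B*(1 + B))
J(R, Q) = Q + R
(r(I(6, -3)) + 77)**2 + J(117, 76) = (3*6*(1 + 6) + 77)**2 + (76 + 117) = (3*6*7 + 77)**2 + 193 = (126 + 77)**2 + 193 = 203**2 + 193 = 41209 + 193 = 41402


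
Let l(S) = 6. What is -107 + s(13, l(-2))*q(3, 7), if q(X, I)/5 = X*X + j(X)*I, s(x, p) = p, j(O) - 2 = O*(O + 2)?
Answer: 3733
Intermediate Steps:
j(O) = 2 + O*(2 + O) (j(O) = 2 + O*(O + 2) = 2 + O*(2 + O))
q(X, I) = 5*X² + 5*I*(2 + X² + 2*X) (q(X, I) = 5*(X*X + (2 + X² + 2*X)*I) = 5*(X² + I*(2 + X² + 2*X)) = 5*X² + 5*I*(2 + X² + 2*X))
-107 + s(13, l(-2))*q(3, 7) = -107 + 6*(5*3² + 5*7*(2 + 3² + 2*3)) = -107 + 6*(5*9 + 5*7*(2 + 9 + 6)) = -107 + 6*(45 + 5*7*17) = -107 + 6*(45 + 595) = -107 + 6*640 = -107 + 3840 = 3733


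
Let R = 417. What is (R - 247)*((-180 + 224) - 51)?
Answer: -1190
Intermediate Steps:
(R - 247)*((-180 + 224) - 51) = (417 - 247)*((-180 + 224) - 51) = 170*(44 - 51) = 170*(-7) = -1190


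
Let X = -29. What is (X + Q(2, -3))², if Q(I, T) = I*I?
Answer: 625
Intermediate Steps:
Q(I, T) = I²
(X + Q(2, -3))² = (-29 + 2²)² = (-29 + 4)² = (-25)² = 625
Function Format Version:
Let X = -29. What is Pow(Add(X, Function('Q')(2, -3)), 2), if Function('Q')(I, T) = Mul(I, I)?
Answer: 625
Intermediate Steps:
Function('Q')(I, T) = Pow(I, 2)
Pow(Add(X, Function('Q')(2, -3)), 2) = Pow(Add(-29, Pow(2, 2)), 2) = Pow(Add(-29, 4), 2) = Pow(-25, 2) = 625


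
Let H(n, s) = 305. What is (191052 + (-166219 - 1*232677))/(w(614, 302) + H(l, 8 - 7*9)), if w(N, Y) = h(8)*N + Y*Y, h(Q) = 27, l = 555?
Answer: -29692/15441 ≈ -1.9229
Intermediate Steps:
w(N, Y) = Y**2 + 27*N (w(N, Y) = 27*N + Y*Y = 27*N + Y**2 = Y**2 + 27*N)
(191052 + (-166219 - 1*232677))/(w(614, 302) + H(l, 8 - 7*9)) = (191052 + (-166219 - 1*232677))/((302**2 + 27*614) + 305) = (191052 + (-166219 - 232677))/((91204 + 16578) + 305) = (191052 - 398896)/(107782 + 305) = -207844/108087 = -207844*1/108087 = -29692/15441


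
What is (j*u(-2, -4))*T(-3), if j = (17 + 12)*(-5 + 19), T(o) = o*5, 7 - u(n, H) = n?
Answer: -54810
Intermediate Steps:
u(n, H) = 7 - n
T(o) = 5*o
j = 406 (j = 29*14 = 406)
(j*u(-2, -4))*T(-3) = (406*(7 - 1*(-2)))*(5*(-3)) = (406*(7 + 2))*(-15) = (406*9)*(-15) = 3654*(-15) = -54810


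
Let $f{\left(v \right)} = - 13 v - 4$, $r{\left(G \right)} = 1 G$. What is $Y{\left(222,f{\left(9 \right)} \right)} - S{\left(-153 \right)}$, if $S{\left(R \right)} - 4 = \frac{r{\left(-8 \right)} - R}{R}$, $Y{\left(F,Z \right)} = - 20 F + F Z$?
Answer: $- \frac{4789673}{153} \approx -31305.0$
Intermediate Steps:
$r{\left(G \right)} = G$
$f{\left(v \right)} = -4 - 13 v$
$S{\left(R \right)} = 4 + \frac{-8 - R}{R}$
$Y{\left(222,f{\left(9 \right)} \right)} - S{\left(-153 \right)} = 222 \left(-20 - 121\right) - \left(3 - \frac{8}{-153}\right) = 222 \left(-20 - 121\right) - \left(3 - - \frac{8}{153}\right) = 222 \left(-20 - 121\right) - \left(3 + \frac{8}{153}\right) = 222 \left(-141\right) - \frac{467}{153} = -31302 - \frac{467}{153} = - \frac{4789673}{153}$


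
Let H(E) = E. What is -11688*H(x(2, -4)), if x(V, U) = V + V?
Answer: -46752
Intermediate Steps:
x(V, U) = 2*V
-11688*H(x(2, -4)) = -23376*2 = -11688*4 = -46752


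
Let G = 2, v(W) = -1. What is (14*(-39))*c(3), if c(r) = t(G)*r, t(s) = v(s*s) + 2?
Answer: -1638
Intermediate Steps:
t(s) = 1 (t(s) = -1 + 2 = 1)
c(r) = r (c(r) = 1*r = r)
(14*(-39))*c(3) = (14*(-39))*3 = -546*3 = -1638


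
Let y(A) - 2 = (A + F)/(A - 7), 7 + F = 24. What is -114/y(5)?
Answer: 38/3 ≈ 12.667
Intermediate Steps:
F = 17 (F = -7 + 24 = 17)
y(A) = 2 + (17 + A)/(-7 + A) (y(A) = 2 + (A + 17)/(A - 7) = 2 + (17 + A)/(-7 + A))
-114/y(5) = -114*(-7 + 5)/(3*(1 + 5)) = -114/(3*6/(-2)) = -114/(3*(-½)*6) = -114/(-9) = -114*(-⅑) = 38/3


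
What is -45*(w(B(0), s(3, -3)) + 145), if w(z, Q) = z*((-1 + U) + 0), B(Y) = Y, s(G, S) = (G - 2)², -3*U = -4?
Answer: -6525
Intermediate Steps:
U = 4/3 (U = -⅓*(-4) = 4/3 ≈ 1.3333)
s(G, S) = (-2 + G)²
w(z, Q) = z/3 (w(z, Q) = z*((-1 + 4/3) + 0) = z*(⅓ + 0) = z*(⅓) = z/3)
-45*(w(B(0), s(3, -3)) + 145) = -45*((⅓)*0 + 145) = -45*(0 + 145) = -45*145 = -6525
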